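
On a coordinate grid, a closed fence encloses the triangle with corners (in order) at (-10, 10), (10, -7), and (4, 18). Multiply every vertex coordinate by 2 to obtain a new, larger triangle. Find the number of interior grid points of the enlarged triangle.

793

The shoelace formula gives twice the area as |[(-10)·(-7) − 10·10] + [10·18 − 4·(-7)] + [4·10 − (-10)·18]| = 398, so the area is 199.
The number of boundary lattice points is Σ gcd(|Δx|,|Δy|) = gcd(20,17) + gcd(6,25) + gcd(14,8) = 1+1+2 = 4.
Scaling by 2 multiplies the area by 2² = 4 (so the new area is 796) and multiplies the boundary lattice-point count by 2, giving 8.
By Pick's theorem, the interior count of the dilated polygon is 796 − 8/2 + 1 = 793.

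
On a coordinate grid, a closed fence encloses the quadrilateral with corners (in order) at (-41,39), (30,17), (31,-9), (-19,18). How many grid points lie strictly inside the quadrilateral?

Using the shoelace formula, 2A = |((-41)·17 − 30·39) + (30·(-9) − 31·17) + (31·18 − (-19)·(-9)) + ((-19)·39 − (-41)·18)| = 2280, so the area is 1140.
The number of boundary lattice points is Σ gcd(|Δx|,|Δy|) = gcd(71,22) + gcd(1,26) + gcd(50,27) + gcd(22,21) = 1+1+1+1 = 4.
Pick's theorem gives I = A − B/2 + 1 = 1140 − 4/2 + 1 = 1139.

1139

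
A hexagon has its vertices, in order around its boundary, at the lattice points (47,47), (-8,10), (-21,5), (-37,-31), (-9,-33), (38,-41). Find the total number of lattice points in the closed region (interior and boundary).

The shoelace formula gives twice the area as |[47·10 − (-8)·47] + [(-8)·5 − (-21)·10] + [(-21)·(-31) − (-37)·5] + [(-37)·(-33) − (-9)·(-31)] + [(-9)·(-41) − 38·(-33)] + [38·47 − 47·(-41)]| = 8130, so the area is 4065.
Along each edge there are gcd(|Δx|,|Δy|)+1 lattice points, so counting each shared vertex once the boundary has gcd(55,37) + gcd(13,5) + gcd(16,36) + gcd(28,2) + gcd(47,8) + gcd(9,88) = 1+1+4+2+1+1 = 10.
Pick's theorem gives I = A − B/2 + 1 = 4065 − 10/2 + 1 = 4061, so the closed region contains I + B = 4061 + 10 = 4071 lattice points.

4071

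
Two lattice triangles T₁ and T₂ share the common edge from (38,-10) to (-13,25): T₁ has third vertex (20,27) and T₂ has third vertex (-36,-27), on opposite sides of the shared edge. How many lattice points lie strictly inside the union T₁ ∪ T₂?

2356

The union is the simple quadrilateral with vertices (38,-10), (20,27), (-13,25), (-36,-27) in order.
Using the shoelace formula, 2A = |(38·27 − 20·(-10)) + (20·25 − (-13)·27) + ((-13)·(-27) − (-36)·25) + ((-36)·(-10) − 38·(-27))| = 4714, so the area is 2357.
Along each edge there are gcd(|Δx|,|Δy|)+1 lattice points, so counting each shared vertex once the boundary has gcd(18,37) + gcd(33,2) + gcd(23,52) + gcd(74,17) = 1+1+1+1 = 4.
By Pick's theorem I = A − B/2 + 1 = 2357 − 4/2 + 1 = 2356.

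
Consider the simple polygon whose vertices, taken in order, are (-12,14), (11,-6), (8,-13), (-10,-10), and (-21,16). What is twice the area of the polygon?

The shoelace formula gives twice the area as |[(-12)·(-6) − 11·14] + [11·(-13) − 8·(-6)] + [8·(-10) − (-10)·(-13)] + [(-10)·16 − (-21)·(-10)] + [(-21)·14 − (-12)·16]| = 859, so the area is 859/2.

859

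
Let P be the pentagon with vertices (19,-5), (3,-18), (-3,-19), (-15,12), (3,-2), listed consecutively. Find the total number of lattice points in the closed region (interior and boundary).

375

Using the shoelace formula, 2A = |(19·(-18) − 3·(-5)) + (3·(-19) − (-3)·(-18)) + ((-3)·12 − (-15)·(-19)) + ((-15)·(-2) − 3·12) + (3·(-5) − 19·(-2))| = 742, so the area is 371.
Along each edge there are gcd(|Δx|,|Δy|)+1 lattice points, so counting each shared vertex once the boundary has gcd(16,13) + gcd(6,1) + gcd(12,31) + gcd(18,14) + gcd(16,3) = 1+1+1+2+1 = 6.
Pick's theorem gives I = A − B/2 + 1 = 371 − 6/2 + 1 = 369, so the closed region contains I + B = 369 + 6 = 375 lattice points.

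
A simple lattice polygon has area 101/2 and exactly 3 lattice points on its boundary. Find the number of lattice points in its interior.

From Pick's theorem, I = A − B/2 + 1 = 101/2 − 3/2 + 1 = 50.

50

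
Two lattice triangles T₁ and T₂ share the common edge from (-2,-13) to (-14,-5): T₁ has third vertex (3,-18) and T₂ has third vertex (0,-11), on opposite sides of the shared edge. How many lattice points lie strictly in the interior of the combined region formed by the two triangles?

The union is the simple quadrilateral with vertices (-2,-13), (3,-18), (-14,-5), (0,-11) in order.
By the shoelace formula, twice the signed area is |((-2)·(-18) − 3·(-13)) + (3·(-5) − (-14)·(-18)) + ((-14)·(-11) − 0·(-5)) + (0·(-13) − (-2)·(-11))| = 60, so the area is 30.
The number of boundary lattice points is Σ gcd(|Δx|,|Δy|) = gcd(5,5) + gcd(17,13) + gcd(14,6) + gcd(2,2) = 5+1+2+2 = 10.
By Pick's theorem I = A − B/2 + 1 = 30 − 10/2 + 1 = 26.

26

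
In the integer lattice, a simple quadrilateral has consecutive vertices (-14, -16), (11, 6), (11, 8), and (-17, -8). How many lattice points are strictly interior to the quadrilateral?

158

Using the shoelace formula, 2A = |[(-14)·6 − 11·(-16)] + [11·8 − 11·6] + [11·(-8) − (-17)·8] + [(-17)·(-16) − (-14)·(-8)]| = 322, so the area is 161.
Along each edge there are gcd(|Δx|,|Δy|)+1 lattice points, so counting each shared vertex once the boundary has gcd(25,22) + gcd(0,2) + gcd(28,16) + gcd(3,8) = 1+2+4+1 = 8.
Pick's theorem gives I = A − B/2 + 1 = 161 − 8/2 + 1 = 158.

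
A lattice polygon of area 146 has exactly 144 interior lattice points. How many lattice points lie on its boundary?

Pick's theorem gives A = I + B/2 − 1, so B = 2(A − I + 1) = 2(146 − 144 + 1) = 6.

6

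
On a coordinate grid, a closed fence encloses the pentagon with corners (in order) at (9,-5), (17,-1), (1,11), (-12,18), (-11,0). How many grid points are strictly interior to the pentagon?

327

The shoelace formula gives twice the area as |[9·(-1) − 17·(-5)] + [17·11 − 1·(-1)] + [1·18 − (-12)·11] + [(-12)·0 − (-11)·18] + [(-11)·(-5) − 9·0]| = 667, so the area is 333.5.
Summing gcd(|Δx|,|Δy|) over the edges gives the boundary count: gcd(8,4) + gcd(16,12) + gcd(13,7) + gcd(1,18) + gcd(20,5) = 4+4+1+1+5 = 15.
By Pick's theorem A = I + B/2 − 1, so I = 333.5 − 15/2 + 1 = 327.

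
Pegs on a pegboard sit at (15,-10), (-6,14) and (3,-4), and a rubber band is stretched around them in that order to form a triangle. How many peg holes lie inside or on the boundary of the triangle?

91

The shoelace formula gives twice the area as |(15·14 − (-6)·(-10)) + ((-6)·(-4) − 3·14) + (3·(-10) − 15·(-4))| = 162, so the area is 81.
Along each edge there are gcd(|Δx|,|Δy|)+1 lattice points, so counting each shared vertex once the boundary has gcd(21,24) + gcd(9,18) + gcd(12,6) = 3+9+6 = 18.
Pick's theorem gives I = A − B/2 + 1 = 81 − 18/2 + 1 = 73, so the closed region contains I + B = 73 + 18 = 91 lattice points.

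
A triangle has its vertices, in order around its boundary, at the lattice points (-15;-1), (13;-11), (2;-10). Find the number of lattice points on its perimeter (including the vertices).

4

The number of boundary lattice points is Σ gcd(|Δx|,|Δy|) = gcd(28,10) + gcd(11,1) + gcd(17,9) = 2+1+1 = 4.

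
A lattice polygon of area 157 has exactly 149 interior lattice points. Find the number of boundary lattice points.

18

Pick's theorem gives A = I + B/2 − 1, so B = 2(A − I + 1) = 2(157 − 149 + 1) = 18.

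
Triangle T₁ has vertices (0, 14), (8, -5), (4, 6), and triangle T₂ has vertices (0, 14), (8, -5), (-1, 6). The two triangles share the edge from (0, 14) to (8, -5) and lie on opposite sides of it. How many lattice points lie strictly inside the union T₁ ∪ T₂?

The union is the simple quadrilateral with vertices (0, 14), (4, 6), (8, -5), (-1, 6) in order.
Using the shoelace formula, 2A = |[0·6 − 4·14] + [4·(-5) − 8·6] + [8·6 − (-1)·(-5)] + [(-1)·14 − 0·6]| = 95, so the area is 95/2.
Along each edge there are gcd(|Δx|,|Δy|)+1 lattice points, so counting each shared vertex once the boundary has gcd(4,8) + gcd(4,11) + gcd(9,11) + gcd(1,8) = 4+1+1+1 = 7.
By Pick's theorem I = A − B/2 + 1 = 95/2 − 7/2 + 1 = 45.

45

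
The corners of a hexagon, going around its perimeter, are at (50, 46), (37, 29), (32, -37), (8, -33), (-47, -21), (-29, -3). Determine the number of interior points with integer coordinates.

Using the shoelace formula, 2A = |(50·29 − 37·46) + (37·(-37) − 32·29) + (32·(-33) − 8·(-37)) + (8·(-21) − (-47)·(-33)) + ((-47)·(-3) − (-29)·(-21)) + ((-29)·46 − 50·(-3))| = 6680, so the area is 3340.
Along each edge there are gcd(|Δx|,|Δy|)+1 lattice points, so counting each shared vertex once the boundary has gcd(13,17) + gcd(5,66) + gcd(24,4) + gcd(55,12) + gcd(18,18) + gcd(79,49) = 1+1+4+1+18+1 = 26.
By Pick's theorem A = I + B/2 − 1, so I = 3340 − 26/2 + 1 = 3328.

3328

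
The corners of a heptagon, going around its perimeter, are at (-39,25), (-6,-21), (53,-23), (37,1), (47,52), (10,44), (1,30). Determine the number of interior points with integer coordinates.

3992

By the shoelace formula, twice the signed area is |[(-39)·(-21) − (-6)·25] + [(-6)·(-23) − 53·(-21)] + [53·1 − 37·(-23)] + [37·52 − 47·1] + [47·44 − 10·52] + [10·30 − 1·44] + [1·25 − (-39)·30]| = 8000, so the area is 4000.
The number of boundary lattice points is Σ gcd(|Δx|,|Δy|) = gcd(33,46) + gcd(59,2) + gcd(16,24) + gcd(10,51) + gcd(37,8) + gcd(9,14) + gcd(40,5) = 1+1+8+1+1+1+5 = 18.
Pick's theorem gives I = A − B/2 + 1 = 4000 − 18/2 + 1 = 3992.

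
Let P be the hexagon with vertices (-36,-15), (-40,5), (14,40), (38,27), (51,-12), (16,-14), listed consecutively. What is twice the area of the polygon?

Using the shoelace formula, 2A = |[(-36)·5 − (-40)·(-15)] + [(-40)·40 − 14·5] + [14·27 − 38·40] + [38·(-12) − 51·27] + [51·(-14) − 16·(-12)] + [16·(-15) − (-36)·(-14)]| = 6691, so the area is 3345.5.

6691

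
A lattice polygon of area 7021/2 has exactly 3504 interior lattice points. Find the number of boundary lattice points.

15

Pick's theorem gives A = I + B/2 − 1, so B = 2(A − I + 1) = 2(7021/2 − 3504 + 1) = 15.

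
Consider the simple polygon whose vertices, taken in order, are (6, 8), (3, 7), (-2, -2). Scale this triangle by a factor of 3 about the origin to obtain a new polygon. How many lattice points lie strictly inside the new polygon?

94

The shoelace formula gives twice the area as |[6·7 − 3·8] + [3·(-2) − (-2)·7] + [(-2)·8 − 6·(-2)]| = 22, so the area is 11.
Summing gcd(|Δx|,|Δy|) over the edges gives the boundary count: gcd(3,1) + gcd(5,9) + gcd(8,10) = 1+1+2 = 4.
Scaling by 3 multiplies the area by 3² = 9 (so the new area is 99) and multiplies the boundary lattice-point count by 3, giving 12.
By Pick's theorem, the interior count of the dilated polygon is 99 − 12/2 + 1 = 94.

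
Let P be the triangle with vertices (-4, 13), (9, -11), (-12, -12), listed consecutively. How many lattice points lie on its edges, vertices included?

Along each edge there are gcd(|Δx|,|Δy|)+1 lattice points, so counting each shared vertex once the boundary has gcd(13,24) + gcd(21,1) + gcd(8,25) = 1+1+1 = 3.

3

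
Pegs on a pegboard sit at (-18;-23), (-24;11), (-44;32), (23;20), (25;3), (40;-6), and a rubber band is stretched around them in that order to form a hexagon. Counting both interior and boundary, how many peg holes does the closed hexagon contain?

2195

By the shoelace formula, twice the signed area is |((-18)·11 − (-24)·(-23)) + ((-24)·32 − (-44)·11) + ((-44)·20 − 23·32) + (23·3 − 25·20) + (25·(-6) − 40·3) + (40·(-23) − (-18)·(-6))| = 4379, so the area is 4379/2.
Summing gcd(|Δx|,|Δy|) over the edges gives the boundary count: gcd(6,34) + gcd(20,21) + gcd(67,12) + gcd(2,17) + gcd(15,9) + gcd(58,17) = 2+1+1+1+3+1 = 9.
Pick's theorem gives I = A − B/2 + 1 = 4379/2 − 9/2 + 1 = 2186, so the closed region contains I + B = 2186 + 9 = 2195 lattice points.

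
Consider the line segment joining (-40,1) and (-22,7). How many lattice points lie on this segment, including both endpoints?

7

The number of lattice points on a segment between lattice points is gcd(|Δx|,|Δy|) + 1 = gcd(18,6) + 1 = 6 + 1 = 7.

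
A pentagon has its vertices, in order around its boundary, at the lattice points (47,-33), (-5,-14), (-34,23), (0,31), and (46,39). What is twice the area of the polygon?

The shoelace formula gives twice the area as |(47·(-14) − (-5)·(-33)) + ((-5)·23 − (-34)·(-14)) + ((-34)·31 − 0·23) + (0·39 − 46·31) + (46·(-33) − 47·39)| = 7245, so the area is 7245/2.

7245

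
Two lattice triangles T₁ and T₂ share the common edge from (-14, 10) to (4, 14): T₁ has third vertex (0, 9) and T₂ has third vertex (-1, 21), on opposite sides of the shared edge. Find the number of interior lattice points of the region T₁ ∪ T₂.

109

The union is the simple quadrilateral with vertices (-14, 10), (0, 9), (4, 14), (-1, 21) in order.
Using the shoelace formula, 2A = |[(-14)·9 − 0·10] + [0·14 − 4·9] + [4·21 − (-1)·14] + [(-1)·10 − (-14)·21]| = 220, so the area is 110.
Summing gcd(|Δx|,|Δy|) over the edges gives the boundary count: gcd(14,1) + gcd(4,5) + gcd(5,7) + gcd(13,11) = 1+1+1+1 = 4.
By Pick's theorem I = A − B/2 + 1 = 110 − 4/2 + 1 = 109.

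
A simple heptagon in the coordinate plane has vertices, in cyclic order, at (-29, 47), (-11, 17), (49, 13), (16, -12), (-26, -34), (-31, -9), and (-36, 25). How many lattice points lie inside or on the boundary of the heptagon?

By the shoelace formula, twice the signed area is |[(-29)·17 − (-11)·47] + [(-11)·13 − 49·17] + [49·(-12) − 16·13] + [16·(-34) − (-26)·(-12)] + [(-26)·(-9) − (-31)·(-34)] + [(-31)·25 − (-36)·(-9)] + [(-36)·47 − (-29)·25]| = 5490, so the area is 2745.
Summing gcd(|Δx|,|Δy|) over the edges gives the boundary count: gcd(18,30) + gcd(60,4) + gcd(33,25) + gcd(42,22) + gcd(5,25) + gcd(5,34) + gcd(7,22) = 6+4+1+2+5+1+1 = 20.
Pick's theorem gives I = A − B/2 + 1 = 2745 − 20/2 + 1 = 2736, so the closed region contains I + B = 2736 + 20 = 2756 lattice points.

2756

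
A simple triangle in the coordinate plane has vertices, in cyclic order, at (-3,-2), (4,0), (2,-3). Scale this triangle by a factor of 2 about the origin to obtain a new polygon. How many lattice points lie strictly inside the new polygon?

By the shoelace formula, twice the signed area is |[(-3)·0 − 4·(-2)] + [4·(-3) − 2·0] + [2·(-2) − (-3)·(-3)]| = 17, so the area is 8.5.
Along each edge there are gcd(|Δx|,|Δy|)+1 lattice points, so counting each shared vertex once the boundary has gcd(7,2) + gcd(2,3) + gcd(5,1) = 1+1+1 = 3.
Scaling by 2 multiplies the area by 2² = 4 (so the new area is 34) and multiplies the boundary lattice-point count by 2, giving 6.
By Pick's theorem, the interior count of the dilated polygon is 34 − 6/2 + 1 = 32.

32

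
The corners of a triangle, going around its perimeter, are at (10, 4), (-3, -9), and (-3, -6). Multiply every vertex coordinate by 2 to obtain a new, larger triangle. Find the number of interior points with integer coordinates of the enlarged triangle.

62

The shoelace formula gives twice the area as |(10·(-9) − (-3)·4) + ((-3)·(-6) − (-3)·(-9)) + ((-3)·4 − 10·(-6))| = 39, so the area is 19.5.
Along each edge there are gcd(|Δx|,|Δy|)+1 lattice points, so counting each shared vertex once the boundary has gcd(13,13) + gcd(0,3) + gcd(13,10) = 13+3+1 = 17.
Scaling by 2 multiplies the area by 2² = 4 (so the new area is 78) and multiplies the boundary lattice-point count by 2, giving 34.
By Pick's theorem, the interior count of the dilated polygon is 78 − 34/2 + 1 = 62.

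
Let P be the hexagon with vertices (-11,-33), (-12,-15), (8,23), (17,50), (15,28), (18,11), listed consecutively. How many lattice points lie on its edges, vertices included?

16

Along each edge there are gcd(|Δx|,|Δy|)+1 lattice points, so counting each shared vertex once the boundary has gcd(1,18) + gcd(20,38) + gcd(9,27) + gcd(2,22) + gcd(3,17) + gcd(29,44) = 1+2+9+2+1+1 = 16.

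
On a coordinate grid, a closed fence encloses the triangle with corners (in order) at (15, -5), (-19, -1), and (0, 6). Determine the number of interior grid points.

156

The shoelace formula gives twice the area as |(15·(-1) − (-19)·(-5)) + ((-19)·6 − 0·(-1)) + (0·(-5) − 15·6)| = 314, so the area is 157.
Summing gcd(|Δx|,|Δy|) over the edges gives the boundary count: gcd(34,4) + gcd(19,7) + gcd(15,11) = 2+1+1 = 4.
Pick's theorem gives I = A − B/2 + 1 = 157 − 4/2 + 1 = 156.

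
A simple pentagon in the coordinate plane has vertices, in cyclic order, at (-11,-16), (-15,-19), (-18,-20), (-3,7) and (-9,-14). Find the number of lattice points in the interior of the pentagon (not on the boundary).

By the shoelace formula, twice the signed area is |[(-11)·(-19) − (-15)·(-16)] + [(-15)·(-20) − (-18)·(-19)] + [(-18)·7 − (-3)·(-20)] + [(-3)·(-14) − (-9)·7] + [(-9)·(-16) − (-11)·(-14)]| = 164, so the area is 82.
The number of boundary lattice points is Σ gcd(|Δx|,|Δy|) = gcd(4,3) + gcd(3,1) + gcd(15,27) + gcd(6,21) + gcd(2,2) = 1+1+3+3+2 = 10.
Pick's theorem gives I = A − B/2 + 1 = 82 − 10/2 + 1 = 78.

78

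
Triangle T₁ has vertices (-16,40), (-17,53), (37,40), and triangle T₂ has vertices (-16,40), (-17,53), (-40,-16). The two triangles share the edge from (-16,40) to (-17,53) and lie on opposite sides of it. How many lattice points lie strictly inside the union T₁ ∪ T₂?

487

The union is the simple quadrilateral with vertices (-16,40), (37,40), (-17,53), (-40,-16) in order.
Using the shoelace formula, 2A = |[(-16)·40 − 37·40] + [37·53 − (-17)·40] + [(-17)·(-16) − (-40)·53] + [(-40)·40 − (-16)·(-16)]| = 1057, so the area is 528.5.
Along each edge there are gcd(|Δx|,|Δy|)+1 lattice points, so counting each shared vertex once the boundary has gcd(53,0) + gcd(54,13) + gcd(23,69) + gcd(24,56) = 53+1+23+8 = 85.
By Pick's theorem I = A − B/2 + 1 = 528.5 − 85/2 + 1 = 487.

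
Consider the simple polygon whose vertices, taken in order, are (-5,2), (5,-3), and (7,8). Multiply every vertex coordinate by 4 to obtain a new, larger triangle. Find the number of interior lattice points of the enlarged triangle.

By the shoelace formula, twice the signed area is |[(-5)·(-3) − 5·2] + [5·8 − 7·(-3)] + [7·2 − (-5)·8]| = 120, so the area is 60.
Summing gcd(|Δx|,|Δy|) over the edges gives the boundary count: gcd(10,5) + gcd(2,11) + gcd(12,6) = 5+1+6 = 12.
Scaling by 4 multiplies the area by 4² = 16 (so the new area is 960) and multiplies the boundary lattice-point count by 4, giving 48.
By Pick's theorem, the interior count of the dilated polygon is 960 − 48/2 + 1 = 937.

937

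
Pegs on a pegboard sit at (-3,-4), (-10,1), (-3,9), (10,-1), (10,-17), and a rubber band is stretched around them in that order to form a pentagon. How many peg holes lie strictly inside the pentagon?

Using the shoelace formula, 2A = |((-3)·1 − (-10)·(-4)) + ((-10)·9 − (-3)·1) + ((-3)·(-1) − 10·9) + (10·(-17) − 10·(-1)) + (10·(-4) − (-3)·(-17))| = 468, so the area is 234.
The number of boundary lattice points is Σ gcd(|Δx|,|Δy|) = gcd(7,5) + gcd(7,8) + gcd(13,10) + gcd(0,16) + gcd(13,13) = 1+1+1+16+13 = 32.
Pick's theorem gives I = A − B/2 + 1 = 234 − 32/2 + 1 = 219.

219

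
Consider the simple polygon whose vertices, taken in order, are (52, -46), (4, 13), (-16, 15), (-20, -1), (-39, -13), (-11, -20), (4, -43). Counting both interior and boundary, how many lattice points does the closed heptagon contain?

The shoelace formula gives twice the area as |(52·13 − 4·(-46)) + (4·15 − (-16)·13) + ((-16)·(-1) − (-20)·15) + ((-20)·(-13) − (-39)·(-1)) + ((-39)·(-20) − (-11)·(-13)) + ((-11)·(-43) − 4·(-20)) + (4·(-46) − 52·(-43))| = 4907, so the area is 4907/2.
Summing gcd(|Δx|,|Δy|) over the edges gives the boundary count: gcd(48,59) + gcd(20,2) + gcd(4,16) + gcd(19,12) + gcd(28,7) + gcd(15,23) + gcd(48,3) = 1+2+4+1+7+1+3 = 19.
Pick's theorem gives I = A − B/2 + 1 = 4907/2 − 19/2 + 1 = 2445, so the closed region contains I + B = 2445 + 19 = 2464 lattice points.

2464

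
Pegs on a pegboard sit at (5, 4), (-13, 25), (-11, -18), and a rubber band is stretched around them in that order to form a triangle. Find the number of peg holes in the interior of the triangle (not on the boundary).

The shoelace formula gives twice the area as |[5·25 − (-13)·4] + [(-13)·(-18) − (-11)·25] + [(-11)·4 − 5·(-18)]| = 732, so the area is 366.
Along each edge there are gcd(|Δx|,|Δy|)+1 lattice points, so counting each shared vertex once the boundary has gcd(18,21) + gcd(2,43) + gcd(16,22) = 3+1+2 = 6.
Pick's theorem gives I = A − B/2 + 1 = 366 − 6/2 + 1 = 364.

364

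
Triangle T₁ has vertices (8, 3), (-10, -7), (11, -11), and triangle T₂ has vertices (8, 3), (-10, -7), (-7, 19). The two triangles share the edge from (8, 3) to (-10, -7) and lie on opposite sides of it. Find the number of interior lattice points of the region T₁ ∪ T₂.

359

The union is the simple quadrilateral with vertices (8, 3), (11, -11), (-10, -7), (-7, 19) in order.
Using the shoelace formula, 2A = |[8·(-11) − 11·3] + [11·(-7) − (-10)·(-11)] + [(-10)·19 − (-7)·(-7)] + [(-7)·3 − 8·19]| = 720, so the area is 360.
Summing gcd(|Δx|,|Δy|) over the edges gives the boundary count: gcd(3,14) + gcd(21,4) + gcd(3,26) + gcd(15,16) = 1+1+1+1 = 4.
By Pick's theorem I = A − B/2 + 1 = 360 − 4/2 + 1 = 359.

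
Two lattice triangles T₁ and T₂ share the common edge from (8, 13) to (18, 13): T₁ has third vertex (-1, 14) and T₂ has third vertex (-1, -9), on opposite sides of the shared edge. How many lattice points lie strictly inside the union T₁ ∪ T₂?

114

The union is the simple quadrilateral with vertices (8, 13), (-1, 14), (18, 13), (-1, -9) in order.
By the shoelace formula, twice the signed area is |[8·14 − (-1)·13] + [(-1)·13 − 18·14] + [18·(-9) − (-1)·13] + [(-1)·13 − 8·(-9)]| = 230, so the area is 115.
The number of boundary lattice points is Σ gcd(|Δx|,|Δy|) = gcd(9,1) + gcd(19,1) + gcd(19,22) + gcd(9,22) = 1+1+1+1 = 4.
By Pick's theorem I = A − B/2 + 1 = 115 − 4/2 + 1 = 114.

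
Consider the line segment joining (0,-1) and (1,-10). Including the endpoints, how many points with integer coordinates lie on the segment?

The number of lattice points on a segment between lattice points is gcd(|Δx|,|Δy|) + 1 = gcd(1,9) + 1 = 1 + 1 = 2.

2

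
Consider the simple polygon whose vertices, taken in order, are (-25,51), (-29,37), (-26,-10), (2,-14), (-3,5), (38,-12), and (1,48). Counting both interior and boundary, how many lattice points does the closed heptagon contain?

By the shoelace formula, twice the signed area is |[(-25)·37 − (-29)·51] + [(-29)·(-10) − (-26)·37] + [(-26)·(-14) − 2·(-10)] + [2·5 − (-3)·(-14)] + [(-3)·(-12) − 38·5] + [38·48 − 1·(-12)] + [1·51 − (-25)·48]| = 5091, so the area is 2545.5.
Summing gcd(|Δx|,|Δy|) over the edges gives the boundary count: gcd(4,14) + gcd(3,47) + gcd(28,4) + gcd(5,19) + gcd(41,17) + gcd(37,60) + gcd(26,3) = 2+1+4+1+1+1+1 = 11.
Pick's theorem gives I = A − B/2 + 1 = 2545.5 − 11/2 + 1 = 2541, so the closed region contains I + B = 2541 + 11 = 2552 lattice points.

2552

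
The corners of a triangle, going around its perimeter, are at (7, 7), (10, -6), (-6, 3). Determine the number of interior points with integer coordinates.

90

The shoelace formula gives twice the area as |(7·(-6) − 10·7) + (10·3 − (-6)·(-6)) + ((-6)·7 − 7·3)| = 181, so the area is 181/2.
Summing gcd(|Δx|,|Δy|) over the edges gives the boundary count: gcd(3,13) + gcd(16,9) + gcd(13,4) = 1+1+1 = 3.
By Pick's theorem A = I + B/2 − 1, so I = 181/2 − 3/2 + 1 = 90.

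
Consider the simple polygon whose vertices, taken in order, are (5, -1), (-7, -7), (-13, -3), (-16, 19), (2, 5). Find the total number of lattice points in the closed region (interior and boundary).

Using the shoelace formula, 2A = |(5·(-7) − (-7)·(-1)) + ((-7)·(-3) − (-13)·(-7)) + ((-13)·19 − (-16)·(-3)) + ((-16)·5 − 2·19) + (2·(-1) − 5·5)| = 552, so the area is 276.
The number of boundary lattice points is Σ gcd(|Δx|,|Δy|) = gcd(12,6) + gcd(6,4) + gcd(3,22) + gcd(18,14) + gcd(3,6) = 6+2+1+2+3 = 14.
Pick's theorem gives I = A − B/2 + 1 = 276 − 14/2 + 1 = 270, so the closed region contains I + B = 270 + 14 = 284 lattice points.

284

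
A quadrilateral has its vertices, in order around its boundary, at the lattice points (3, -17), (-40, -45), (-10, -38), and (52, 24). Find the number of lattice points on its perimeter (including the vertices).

65

The number of boundary lattice points is Σ gcd(|Δx|,|Δy|) = gcd(43,28) + gcd(30,7) + gcd(62,62) + gcd(49,41) = 1+1+62+1 = 65.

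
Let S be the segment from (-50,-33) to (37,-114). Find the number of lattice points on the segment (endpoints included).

The number of lattice points on a segment between lattice points is gcd(|Δx|,|Δy|) + 1 = gcd(87,81) + 1 = 3 + 1 = 4.

4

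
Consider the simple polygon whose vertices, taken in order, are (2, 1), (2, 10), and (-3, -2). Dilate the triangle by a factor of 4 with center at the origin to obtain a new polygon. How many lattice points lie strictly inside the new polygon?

The shoelace formula gives twice the area as |(2·10 − 2·1) + (2·(-2) − (-3)·10) + ((-3)·1 − 2·(-2))| = 45, so the area is 22.5.
The number of boundary lattice points is Σ gcd(|Δx|,|Δy|) = gcd(0,9) + gcd(5,12) + gcd(5,3) = 9+1+1 = 11.
Scaling by 4 multiplies the area by 4² = 16 (so the new area is 360) and multiplies the boundary lattice-point count by 4, giving 44.
By Pick's theorem, the interior count of the dilated polygon is 360 − 44/2 + 1 = 339.

339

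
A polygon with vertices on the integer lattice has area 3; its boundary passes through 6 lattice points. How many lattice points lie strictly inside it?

From Pick's theorem, I = A − B/2 + 1 = 3 − 6/2 + 1 = 1.

1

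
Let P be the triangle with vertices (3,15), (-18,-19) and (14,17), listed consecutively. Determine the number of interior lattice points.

The shoelace formula gives twice the area as |[3·(-19) − (-18)·15] + [(-18)·17 − 14·(-19)] + [14·15 − 3·17]| = 332, so the area is 166.
The number of boundary lattice points is Σ gcd(|Δx|,|Δy|) = gcd(21,34) + gcd(32,36) + gcd(11,2) = 1+4+1 = 6.
Pick's theorem gives I = A − B/2 + 1 = 166 − 6/2 + 1 = 164.

164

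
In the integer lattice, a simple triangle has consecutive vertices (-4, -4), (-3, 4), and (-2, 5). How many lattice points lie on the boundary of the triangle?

The number of boundary lattice points is Σ gcd(|Δx|,|Δy|) = gcd(1,8) + gcd(1,1) + gcd(2,9) = 1+1+1 = 3.

3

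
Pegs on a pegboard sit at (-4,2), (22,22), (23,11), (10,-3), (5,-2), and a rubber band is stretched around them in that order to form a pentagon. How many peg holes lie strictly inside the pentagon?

287

By the shoelace formula, twice the signed area is |((-4)·22 − 22·2) + (22·11 − 23·22) + (23·(-3) − 10·11) + (10·(-2) − 5·(-3)) + (5·2 − (-4)·(-2))| = 578, so the area is 289.
The number of boundary lattice points is Σ gcd(|Δx|,|Δy|) = gcd(26,20) + gcd(1,11) + gcd(13,14) + gcd(5,1) + gcd(9,4) = 2+1+1+1+1 = 6.
Pick's theorem gives I = A − B/2 + 1 = 289 − 6/2 + 1 = 287.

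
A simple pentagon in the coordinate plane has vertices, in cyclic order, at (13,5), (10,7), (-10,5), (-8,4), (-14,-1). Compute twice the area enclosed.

168

By the shoelace formula, twice the signed area is |(13·7 − 10·5) + (10·5 − (-10)·7) + ((-10)·4 − (-8)·5) + ((-8)·(-1) − (-14)·4) + ((-14)·5 − 13·(-1))| = 168, so the area is 84.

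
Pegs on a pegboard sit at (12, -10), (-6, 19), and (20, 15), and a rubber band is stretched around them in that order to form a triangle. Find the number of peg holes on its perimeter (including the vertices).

4

Along each edge there are gcd(|Δx|,|Δy|)+1 lattice points, so counting each shared vertex once the boundary has gcd(18,29) + gcd(26,4) + gcd(8,25) = 1+2+1 = 4.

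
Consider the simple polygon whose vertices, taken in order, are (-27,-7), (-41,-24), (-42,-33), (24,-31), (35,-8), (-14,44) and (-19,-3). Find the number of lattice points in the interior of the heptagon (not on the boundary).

The shoelace formula gives twice the area as |[(-27)·(-24) − (-41)·(-7)] + [(-41)·(-33) − (-42)·(-24)] + [(-42)·(-31) − 24·(-33)] + [24·(-8) − 35·(-31)] + [35·44 − (-14)·(-8)] + [(-14)·(-3) − (-19)·44] + [(-19)·(-7) − (-27)·(-3)]| = 6051, so the area is 6051/2.
Summing gcd(|Δx|,|Δy|) over the edges gives the boundary count: gcd(14,17) + gcd(1,9) + gcd(66,2) + gcd(11,23) + gcd(49,52) + gcd(5,47) + gcd(8,4) = 1+1+2+1+1+1+4 = 11.
Pick's theorem gives I = A − B/2 + 1 = 6051/2 − 11/2 + 1 = 3021.

3021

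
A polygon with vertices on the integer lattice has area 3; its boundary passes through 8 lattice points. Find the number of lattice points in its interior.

From Pick's theorem, I = A − B/2 + 1 = 3 − 8/2 + 1 = 0.

0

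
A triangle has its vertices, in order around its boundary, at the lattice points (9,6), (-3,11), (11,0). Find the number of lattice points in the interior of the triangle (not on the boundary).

The shoelace formula gives twice the area as |[9·11 − (-3)·6] + [(-3)·0 − 11·11] + [11·6 − 9·0]| = 62, so the area is 31.
The number of boundary lattice points is Σ gcd(|Δx|,|Δy|) = gcd(12,5) + gcd(14,11) + gcd(2,6) = 1+1+2 = 4.
Pick's theorem gives I = A − B/2 + 1 = 31 − 4/2 + 1 = 30.

30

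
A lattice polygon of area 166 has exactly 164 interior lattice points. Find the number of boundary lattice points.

6

Pick's theorem gives A = I + B/2 − 1, so B = 2(A − I + 1) = 2(166 − 164 + 1) = 6.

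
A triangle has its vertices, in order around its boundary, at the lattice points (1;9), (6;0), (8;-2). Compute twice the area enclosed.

8

By the shoelace formula, twice the signed area is |(1·0 − 6·9) + (6·(-2) − 8·0) + (8·9 − 1·(-2))| = 8, so the area is 4.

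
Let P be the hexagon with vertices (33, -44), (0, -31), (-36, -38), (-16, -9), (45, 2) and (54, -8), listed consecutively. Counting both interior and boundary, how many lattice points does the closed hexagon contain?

By the shoelace formula, twice the signed area is |(33·(-31) − 0·(-44)) + (0·(-38) − (-36)·(-31)) + ((-36)·(-9) − (-16)·(-38)) + ((-16)·2 − 45·(-9)) + (45·(-8) − 54·2) + (54·(-44) − 33·(-8))| = 4630, so the area is 2315.
Along each edge there are gcd(|Δx|,|Δy|)+1 lattice points, so counting each shared vertex once the boundary has gcd(33,13) + gcd(36,7) + gcd(20,29) + gcd(61,11) + gcd(9,10) + gcd(21,36) = 1+1+1+1+1+3 = 8.
Pick's theorem gives I = A − B/2 + 1 = 2315 − 8/2 + 1 = 2312, so the closed region contains I + B = 2312 + 8 = 2320 lattice points.

2320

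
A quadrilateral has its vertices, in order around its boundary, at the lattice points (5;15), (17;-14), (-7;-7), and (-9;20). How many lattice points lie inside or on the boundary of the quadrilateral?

493

By the shoelace formula, twice the signed area is |(5·(-14) − 17·15) + (17·(-7) − (-7)·(-14)) + ((-7)·20 − (-9)·(-7)) + ((-9)·15 − 5·20)| = 980, so the area is 490.
The number of boundary lattice points is Σ gcd(|Δx|,|Δy|) = gcd(12,29) + gcd(24,7) + gcd(2,27) + gcd(14,5) = 1+1+1+1 = 4.
Pick's theorem gives I = A − B/2 + 1 = 490 − 4/2 + 1 = 489, so the closed region contains I + B = 489 + 4 = 493 lattice points.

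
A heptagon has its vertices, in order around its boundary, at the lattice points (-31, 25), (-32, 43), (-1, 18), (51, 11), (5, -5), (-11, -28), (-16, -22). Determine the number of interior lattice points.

1891

The shoelace formula gives twice the area as |[(-31)·43 − (-32)·25] + [(-32)·18 − (-1)·43] + [(-1)·11 − 51·18] + [51·(-5) − 5·11] + [5·(-28) − (-11)·(-5)] + [(-11)·(-22) − (-16)·(-28)] + [(-16)·25 − (-31)·(-22)]| = 3788, so the area is 1894.
The number of boundary lattice points is Σ gcd(|Δx|,|Δy|) = gcd(1,18) + gcd(31,25) + gcd(52,7) + gcd(46,16) + gcd(16,23) + gcd(5,6) + gcd(15,47) = 1+1+1+2+1+1+1 = 8.
By Pick's theorem A = I + B/2 − 1, so I = 1894 − 8/2 + 1 = 1891.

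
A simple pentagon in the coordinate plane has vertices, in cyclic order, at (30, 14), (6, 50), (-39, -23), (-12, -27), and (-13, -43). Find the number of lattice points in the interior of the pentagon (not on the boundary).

2632

Using the shoelace formula, 2A = |[30·50 − 6·14] + [6·(-23) − (-39)·50] + [(-39)·(-27) − (-12)·(-23)] + [(-12)·(-43) − (-13)·(-27)] + [(-13)·14 − 30·(-43)]| = 5278, so the area is 2639.
Along each edge there are gcd(|Δx|,|Δy|)+1 lattice points, so counting each shared vertex once the boundary has gcd(24,36) + gcd(45,73) + gcd(27,4) + gcd(1,16) + gcd(43,57) = 12+1+1+1+1 = 16.
By Pick's theorem A = I + B/2 − 1, so I = 2639 − 16/2 + 1 = 2632.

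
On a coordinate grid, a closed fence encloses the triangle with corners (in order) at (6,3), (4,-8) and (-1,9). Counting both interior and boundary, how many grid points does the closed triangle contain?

The shoelace formula gives twice the area as |[6·(-8) − 4·3] + [4·9 − (-1)·(-8)] + [(-1)·3 − 6·9]| = 89, so the area is 89/2.
Along each edge there are gcd(|Δx|,|Δy|)+1 lattice points, so counting each shared vertex once the boundary has gcd(2,11) + gcd(5,17) + gcd(7,6) = 1+1+1 = 3.
Pick's theorem gives I = A − B/2 + 1 = 89/2 − 3/2 + 1 = 44, so the closed region contains I + B = 44 + 3 = 47 lattice points.

47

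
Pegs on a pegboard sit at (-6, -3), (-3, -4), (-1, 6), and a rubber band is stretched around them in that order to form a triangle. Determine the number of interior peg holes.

15

By the shoelace formula, twice the signed area is |((-6)·(-4) − (-3)·(-3)) + ((-3)·6 − (-1)·(-4)) + ((-1)·(-3) − (-6)·6)| = 32, so the area is 16.
The number of boundary lattice points is Σ gcd(|Δx|,|Δy|) = gcd(3,1) + gcd(2,10) + gcd(5,9) = 1+2+1 = 4.
By Pick's theorem A = I + B/2 − 1, so I = 16 − 4/2 + 1 = 15.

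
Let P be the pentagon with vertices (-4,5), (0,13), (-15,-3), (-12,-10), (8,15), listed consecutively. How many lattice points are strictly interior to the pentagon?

123

The shoelace formula gives twice the area as |((-4)·13 − 0·5) + (0·(-3) − (-15)·13) + ((-15)·(-10) − (-12)·(-3)) + ((-12)·15 − 8·(-10)) + (8·5 − (-4)·15)| = 257, so the area is 257/2.
Along each edge there are gcd(|Δx|,|Δy|)+1 lattice points, so counting each shared vertex once the boundary has gcd(4,8) + gcd(15,16) + gcd(3,7) + gcd(20,25) + gcd(12,10) = 4+1+1+5+2 = 13.
By Pick's theorem A = I + B/2 − 1, so I = 257/2 − 13/2 + 1 = 123.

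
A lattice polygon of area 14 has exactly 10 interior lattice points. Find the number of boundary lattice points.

10

Pick's theorem gives A = I + B/2 − 1, so B = 2(A − I + 1) = 2(14 − 10 + 1) = 10.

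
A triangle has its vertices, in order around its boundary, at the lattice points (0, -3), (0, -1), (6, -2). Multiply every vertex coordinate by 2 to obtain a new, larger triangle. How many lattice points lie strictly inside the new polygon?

The shoelace formula gives twice the area as |(0·(-1) − 0·(-3)) + (0·(-2) − 6·(-1)) + (6·(-3) − 0·(-2))| = 12, so the area is 6.
Summing gcd(|Δx|,|Δy|) over the edges gives the boundary count: gcd(0,2) + gcd(6,1) + gcd(6,1) = 2+1+1 = 4.
Scaling by 2 multiplies the area by 2² = 4 (so the new area is 24) and multiplies the boundary lattice-point count by 2, giving 8.
By Pick's theorem, the interior count of the dilated polygon is 24 − 8/2 + 1 = 21.

21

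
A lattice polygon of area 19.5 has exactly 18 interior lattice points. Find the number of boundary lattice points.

5

Pick's theorem gives A = I + B/2 − 1, so B = 2(A − I + 1) = 2(19.5 − 18 + 1) = 5.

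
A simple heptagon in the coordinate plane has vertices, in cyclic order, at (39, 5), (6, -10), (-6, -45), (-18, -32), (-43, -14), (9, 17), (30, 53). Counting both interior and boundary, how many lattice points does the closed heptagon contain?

2531

By the shoelace formula, twice the signed area is |[39·(-10) − 6·5] + [6·(-45) − (-6)·(-10)] + [(-6)·(-32) − (-18)·(-45)] + [(-18)·(-14) − (-43)·(-32)] + [(-43)·17 − 9·(-14)] + [9·53 − 30·17] + [30·5 − 39·53]| = 5047, so the area is 2523.5.
Along each edge there are gcd(|Δx|,|Δy|)+1 lattice points, so counting each shared vertex once the boundary has gcd(33,15) + gcd(12,35) + gcd(12,13) + gcd(25,18) + gcd(52,31) + gcd(21,36) + gcd(9,48) = 3+1+1+1+1+3+3 = 13.
Pick's theorem gives I = A − B/2 + 1 = 2523.5 − 13/2 + 1 = 2518, so the closed region contains I + B = 2518 + 13 = 2531 lattice points.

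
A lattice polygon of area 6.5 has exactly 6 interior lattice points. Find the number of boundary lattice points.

Pick's theorem gives A = I + B/2 − 1, so B = 2(A − I + 1) = 2(6.5 − 6 + 1) = 3.

3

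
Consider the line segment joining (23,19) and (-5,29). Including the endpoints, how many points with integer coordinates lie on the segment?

The number of lattice points on a segment between lattice points is gcd(|Δx|,|Δy|) + 1 = gcd(28,10) + 1 = 2 + 1 = 3.

3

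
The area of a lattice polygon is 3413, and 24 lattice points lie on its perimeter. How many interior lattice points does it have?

3402

Pick's theorem A = I + B/2 − 1 rearranges to I = A − B/2 + 1 = 3413 − 24/2 + 1 = 3402.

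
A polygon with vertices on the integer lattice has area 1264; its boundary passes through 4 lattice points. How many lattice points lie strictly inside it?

Pick's theorem A = I + B/2 − 1 rearranges to I = A − B/2 + 1 = 1264 − 4/2 + 1 = 1263.

1263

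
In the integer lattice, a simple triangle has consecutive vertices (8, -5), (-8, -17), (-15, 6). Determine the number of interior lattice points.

224

By the shoelace formula, twice the signed area is |(8·(-17) − (-8)·(-5)) + ((-8)·6 − (-15)·(-17)) + ((-15)·(-5) − 8·6)| = 452, so the area is 226.
The number of boundary lattice points is Σ gcd(|Δx|,|Δy|) = gcd(16,12) + gcd(7,23) + gcd(23,11) = 4+1+1 = 6.
Pick's theorem gives I = A − B/2 + 1 = 226 − 6/2 + 1 = 224.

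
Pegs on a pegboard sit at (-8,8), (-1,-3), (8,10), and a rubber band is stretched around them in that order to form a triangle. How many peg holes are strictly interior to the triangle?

94

The shoelace formula gives twice the area as |((-8)·(-3) − (-1)·8) + ((-1)·10 − 8·(-3)) + (8·8 − (-8)·10)| = 190, so the area is 95.
Along each edge there are gcd(|Δx|,|Δy|)+1 lattice points, so counting each shared vertex once the boundary has gcd(7,11) + gcd(9,13) + gcd(16,2) = 1+1+2 = 4.
By Pick's theorem A = I + B/2 − 1, so I = 95 − 4/2 + 1 = 94.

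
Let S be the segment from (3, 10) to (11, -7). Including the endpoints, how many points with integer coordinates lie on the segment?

The number of lattice points on a segment between lattice points is gcd(|Δx|,|Δy|) + 1 = gcd(8,17) + 1 = 1 + 1 = 2.

2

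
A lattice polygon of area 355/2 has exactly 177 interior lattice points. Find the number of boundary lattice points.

3

Pick's theorem gives A = I + B/2 − 1, so B = 2(A − I + 1) = 2(355/2 − 177 + 1) = 3.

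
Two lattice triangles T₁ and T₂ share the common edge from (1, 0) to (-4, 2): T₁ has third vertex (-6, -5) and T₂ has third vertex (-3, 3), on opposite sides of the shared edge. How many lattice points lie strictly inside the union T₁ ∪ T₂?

The union is the simple quadrilateral with vertices (1, 0), (-6, -5), (-4, 2), (-3, 3) in order.
By the shoelace formula, twice the signed area is |[1·(-5) − (-6)·0] + [(-6)·2 − (-4)·(-5)] + [(-4)·3 − (-3)·2] + [(-3)·0 − 1·3]| = 46, so the area is 23.
Summing gcd(|Δx|,|Δy|) over the edges gives the boundary count: gcd(7,5) + gcd(2,7) + gcd(1,1) + gcd(4,3) = 1+1+1+1 = 4.
By Pick's theorem I = A − B/2 + 1 = 23 − 4/2 + 1 = 22.

22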